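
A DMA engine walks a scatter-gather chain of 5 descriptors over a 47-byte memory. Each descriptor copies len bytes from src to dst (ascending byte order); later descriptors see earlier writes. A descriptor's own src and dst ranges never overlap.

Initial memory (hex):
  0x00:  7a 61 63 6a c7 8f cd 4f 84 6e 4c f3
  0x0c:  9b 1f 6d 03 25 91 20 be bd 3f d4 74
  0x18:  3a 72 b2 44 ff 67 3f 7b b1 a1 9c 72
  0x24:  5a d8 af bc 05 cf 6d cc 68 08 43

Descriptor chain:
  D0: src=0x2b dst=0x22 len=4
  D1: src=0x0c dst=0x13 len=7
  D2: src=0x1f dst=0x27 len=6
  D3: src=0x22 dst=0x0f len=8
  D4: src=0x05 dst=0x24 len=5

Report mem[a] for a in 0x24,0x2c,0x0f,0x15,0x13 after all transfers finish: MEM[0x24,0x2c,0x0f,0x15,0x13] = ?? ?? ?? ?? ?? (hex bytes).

MEM[0x24,0x2c,0x0f,0x15,0x13] = 8f 08 cc b1 af

[0] 0x2b->0x22 len=4 : cc 68 08 43
[1] 0x0c->0x13 len=7 : 9b 1f 6d 03 25 91 20
[2] 0x1f->0x27 len=6 : 7b b1 a1 cc 68 08
[3] 0x22->0x0f len=8 : cc 68 08 43 af 7b b1 a1
[4] 0x05->0x24 len=5 : 8f cd 4f 84 6e
query mem[0x24]=0x8f, mem[0x2c]=0x08, mem[0x0f]=0xcc, mem[0x15]=0xb1, mem[0x13]=0xaf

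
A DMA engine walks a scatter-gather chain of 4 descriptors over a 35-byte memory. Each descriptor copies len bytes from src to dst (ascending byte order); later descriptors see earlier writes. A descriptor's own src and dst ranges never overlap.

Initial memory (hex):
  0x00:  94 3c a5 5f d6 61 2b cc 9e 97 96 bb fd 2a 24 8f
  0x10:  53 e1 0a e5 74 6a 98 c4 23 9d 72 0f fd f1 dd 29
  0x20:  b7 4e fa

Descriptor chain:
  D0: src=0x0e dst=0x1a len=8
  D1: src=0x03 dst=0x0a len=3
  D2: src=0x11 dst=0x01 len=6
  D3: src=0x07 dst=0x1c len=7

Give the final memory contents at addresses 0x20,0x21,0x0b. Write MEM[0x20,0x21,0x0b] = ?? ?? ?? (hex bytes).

MEM[0x20,0x21,0x0b] = d6 61 d6

D0: mem[0x1a..0x21] <- [24 8f 53 e1 0a e5 74 6a]
D1: mem[0x0a..0x0c] <- [5f d6 61]
D2: mem[0x01..0x06] <- [e1 0a e5 74 6a 98]
D3: mem[0x1c..0x22] <- [cc 9e 97 5f d6 61 2a]
query mem[0x20]=0xd6, mem[0x21]=0x61, mem[0x0b]=0xd6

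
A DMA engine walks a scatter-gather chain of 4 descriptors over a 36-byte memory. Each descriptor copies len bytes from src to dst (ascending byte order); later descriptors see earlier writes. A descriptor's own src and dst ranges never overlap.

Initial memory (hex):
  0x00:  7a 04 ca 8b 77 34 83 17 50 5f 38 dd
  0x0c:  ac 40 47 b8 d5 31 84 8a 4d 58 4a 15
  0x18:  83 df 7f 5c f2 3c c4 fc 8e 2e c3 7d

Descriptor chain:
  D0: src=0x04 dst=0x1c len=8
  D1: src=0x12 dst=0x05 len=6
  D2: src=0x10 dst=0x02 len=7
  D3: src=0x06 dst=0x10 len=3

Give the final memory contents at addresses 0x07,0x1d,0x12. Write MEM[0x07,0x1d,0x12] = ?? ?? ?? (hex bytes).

MEM[0x07,0x1d,0x12] = 58 34 4a

[0] 0x04->0x1c len=8 : 77 34 83 17 50 5f 38 dd
[1] 0x12->0x05 len=6 : 84 8a 4d 58 4a 15
[2] 0x10->0x02 len=7 : d5 31 84 8a 4d 58 4a
[3] 0x06->0x10 len=3 : 4d 58 4a
query mem[0x07]=0x58, mem[0x1d]=0x34, mem[0x12]=0x4a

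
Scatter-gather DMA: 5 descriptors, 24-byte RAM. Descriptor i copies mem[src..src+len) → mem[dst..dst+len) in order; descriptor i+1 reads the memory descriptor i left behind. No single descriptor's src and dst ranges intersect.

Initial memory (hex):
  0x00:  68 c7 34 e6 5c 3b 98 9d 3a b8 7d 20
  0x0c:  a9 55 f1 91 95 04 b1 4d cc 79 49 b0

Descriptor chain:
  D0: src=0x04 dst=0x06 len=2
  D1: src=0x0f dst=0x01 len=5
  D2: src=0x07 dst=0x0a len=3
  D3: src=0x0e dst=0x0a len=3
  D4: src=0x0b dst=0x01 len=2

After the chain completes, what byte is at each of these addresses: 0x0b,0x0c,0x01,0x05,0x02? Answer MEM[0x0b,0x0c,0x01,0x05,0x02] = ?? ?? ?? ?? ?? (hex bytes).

MEM[0x0b,0x0c,0x01,0x05,0x02] = 91 95 91 4d 95

  after D0: wrote 2B at 0x06 = 5c3b
  after D1: wrote 5B at 0x01 = 919504b14d
  after D2: wrote 3B at 0x0a = 3b3ab8
  after D3: wrote 3B at 0x0a = f19195
  after D4: wrote 2B at 0x01 = 9195
query mem[0x0b]=0x91, mem[0x0c]=0x95, mem[0x01]=0x91, mem[0x05]=0x4d, mem[0x02]=0x95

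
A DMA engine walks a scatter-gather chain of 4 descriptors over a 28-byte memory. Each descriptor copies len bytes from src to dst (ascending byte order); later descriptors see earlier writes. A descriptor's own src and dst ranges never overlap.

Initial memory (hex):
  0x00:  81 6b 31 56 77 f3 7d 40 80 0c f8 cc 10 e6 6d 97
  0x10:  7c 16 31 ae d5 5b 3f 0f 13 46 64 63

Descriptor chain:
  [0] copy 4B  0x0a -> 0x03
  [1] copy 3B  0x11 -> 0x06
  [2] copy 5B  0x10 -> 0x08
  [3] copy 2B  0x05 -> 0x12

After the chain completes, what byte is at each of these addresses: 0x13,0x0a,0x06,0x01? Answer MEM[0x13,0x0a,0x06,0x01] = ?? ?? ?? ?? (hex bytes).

  after D0: wrote 4B at 0x03 = f8cc10e6
  after D1: wrote 3B at 0x06 = 1631ae
  after D2: wrote 5B at 0x08 = 7c1631aed5
  after D3: wrote 2B at 0x12 = 1016
query mem[0x13]=0x16, mem[0x0a]=0x31, mem[0x06]=0x16, mem[0x01]=0x6b

MEM[0x13,0x0a,0x06,0x01] = 16 31 16 6b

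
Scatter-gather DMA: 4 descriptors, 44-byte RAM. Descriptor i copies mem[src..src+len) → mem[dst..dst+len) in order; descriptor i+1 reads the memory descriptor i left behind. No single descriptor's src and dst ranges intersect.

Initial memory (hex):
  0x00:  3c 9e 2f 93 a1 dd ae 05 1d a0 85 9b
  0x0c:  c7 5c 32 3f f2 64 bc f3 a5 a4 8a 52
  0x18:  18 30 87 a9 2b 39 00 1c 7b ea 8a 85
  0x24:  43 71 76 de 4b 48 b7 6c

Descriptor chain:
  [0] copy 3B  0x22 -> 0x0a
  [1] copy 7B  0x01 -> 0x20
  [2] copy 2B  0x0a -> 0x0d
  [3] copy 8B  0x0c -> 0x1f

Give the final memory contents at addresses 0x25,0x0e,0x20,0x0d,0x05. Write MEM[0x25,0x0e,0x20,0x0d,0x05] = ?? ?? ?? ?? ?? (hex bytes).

MEM[0x25,0x0e,0x20,0x0d,0x05] = bc 85 8a 8a dd

D0: mem[0x0a..0x0c] <- [8a 85 43]
D1: mem[0x20..0x26] <- [9e 2f 93 a1 dd ae 05]
D2: mem[0x0d..0x0e] <- [8a 85]
D3: mem[0x1f..0x26] <- [43 8a 85 3f f2 64 bc f3]
query mem[0x25]=0xbc, mem[0x0e]=0x85, mem[0x20]=0x8a, mem[0x0d]=0x8a, mem[0x05]=0xdd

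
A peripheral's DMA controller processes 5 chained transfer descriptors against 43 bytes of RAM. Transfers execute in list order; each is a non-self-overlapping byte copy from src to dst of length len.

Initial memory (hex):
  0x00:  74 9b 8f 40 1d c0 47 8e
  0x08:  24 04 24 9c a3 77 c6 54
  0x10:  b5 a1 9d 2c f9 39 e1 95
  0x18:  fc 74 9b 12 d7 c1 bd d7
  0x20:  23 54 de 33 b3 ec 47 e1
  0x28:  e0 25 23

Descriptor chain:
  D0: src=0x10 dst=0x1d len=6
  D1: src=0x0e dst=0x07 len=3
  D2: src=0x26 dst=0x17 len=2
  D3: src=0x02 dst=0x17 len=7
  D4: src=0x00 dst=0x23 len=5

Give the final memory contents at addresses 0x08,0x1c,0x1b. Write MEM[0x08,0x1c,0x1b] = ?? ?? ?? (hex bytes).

#0 dst[0x1d+6] := {0xb5,0xa1,0x9d,0x2c,0xf9,0x39}
#1 dst[0x07+3] := {0xc6,0x54,0xb5}
#2 dst[0x17+2] := {0x47,0xe1}
#3 dst[0x17+7] := {0x8f,0x40,0x1d,0xc0,0x47,0xc6,0x54}
#4 dst[0x23+5] := {0x74,0x9b,0x8f,0x40,0x1d}
query mem[0x08]=0x54, mem[0x1c]=0xc6, mem[0x1b]=0x47

MEM[0x08,0x1c,0x1b] = 54 c6 47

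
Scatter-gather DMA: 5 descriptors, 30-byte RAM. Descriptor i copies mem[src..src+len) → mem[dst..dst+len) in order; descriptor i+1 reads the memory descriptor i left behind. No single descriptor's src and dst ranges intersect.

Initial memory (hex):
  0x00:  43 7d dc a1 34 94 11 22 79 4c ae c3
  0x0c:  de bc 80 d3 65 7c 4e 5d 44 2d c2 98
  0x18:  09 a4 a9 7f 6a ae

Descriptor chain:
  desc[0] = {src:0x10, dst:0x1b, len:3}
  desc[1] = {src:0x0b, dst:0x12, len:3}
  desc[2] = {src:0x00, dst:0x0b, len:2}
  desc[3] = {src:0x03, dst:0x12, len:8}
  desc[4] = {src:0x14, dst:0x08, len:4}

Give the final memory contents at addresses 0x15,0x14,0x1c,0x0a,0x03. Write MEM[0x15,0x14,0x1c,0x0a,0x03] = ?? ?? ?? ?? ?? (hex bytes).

[0] 0x10->0x1b len=3 : 65 7c 4e
[1] 0x0b->0x12 len=3 : c3 de bc
[2] 0x00->0x0b len=2 : 43 7d
[3] 0x03->0x12 len=8 : a1 34 94 11 22 79 4c ae
[4] 0x14->0x08 len=4 : 94 11 22 79
query mem[0x15]=0x11, mem[0x14]=0x94, mem[0x1c]=0x7c, mem[0x0a]=0x22, mem[0x03]=0xa1

MEM[0x15,0x14,0x1c,0x0a,0x03] = 11 94 7c 22 a1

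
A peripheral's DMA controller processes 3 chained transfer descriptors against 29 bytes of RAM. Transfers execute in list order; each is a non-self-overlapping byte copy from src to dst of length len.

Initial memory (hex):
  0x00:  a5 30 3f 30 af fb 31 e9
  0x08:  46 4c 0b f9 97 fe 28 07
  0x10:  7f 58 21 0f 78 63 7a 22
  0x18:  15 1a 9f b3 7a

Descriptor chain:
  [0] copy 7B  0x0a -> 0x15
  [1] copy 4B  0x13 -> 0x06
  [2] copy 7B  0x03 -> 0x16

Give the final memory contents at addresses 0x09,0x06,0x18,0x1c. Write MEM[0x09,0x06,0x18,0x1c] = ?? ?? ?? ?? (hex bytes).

[0] 0x0a->0x15 len=7 : 0b f9 97 fe 28 07 7f
[1] 0x13->0x06 len=4 : 0f 78 0b f9
[2] 0x03->0x16 len=7 : 30 af fb 0f 78 0b f9
query mem[0x09]=0xf9, mem[0x06]=0x0f, mem[0x18]=0xfb, mem[0x1c]=0xf9

MEM[0x09,0x06,0x18,0x1c] = f9 0f fb f9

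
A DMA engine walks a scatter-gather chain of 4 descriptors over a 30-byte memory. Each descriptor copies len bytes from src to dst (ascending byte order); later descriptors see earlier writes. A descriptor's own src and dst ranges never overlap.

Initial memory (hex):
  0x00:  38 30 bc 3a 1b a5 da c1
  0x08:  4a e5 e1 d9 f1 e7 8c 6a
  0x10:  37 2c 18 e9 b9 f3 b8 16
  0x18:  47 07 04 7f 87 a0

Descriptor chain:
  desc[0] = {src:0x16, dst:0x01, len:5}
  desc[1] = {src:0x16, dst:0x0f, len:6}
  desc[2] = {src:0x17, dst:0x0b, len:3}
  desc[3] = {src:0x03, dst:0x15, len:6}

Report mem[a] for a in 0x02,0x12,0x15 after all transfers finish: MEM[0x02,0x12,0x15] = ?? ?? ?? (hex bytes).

MEM[0x02,0x12,0x15] = 16 07 47

D0: mem[0x01..0x05] <- [b8 16 47 07 04]
D1: mem[0x0f..0x14] <- [b8 16 47 07 04 7f]
D2: mem[0x0b..0x0d] <- [16 47 07]
D3: mem[0x15..0x1a] <- [47 07 04 da c1 4a]
query mem[0x02]=0x16, mem[0x12]=0x07, mem[0x15]=0x47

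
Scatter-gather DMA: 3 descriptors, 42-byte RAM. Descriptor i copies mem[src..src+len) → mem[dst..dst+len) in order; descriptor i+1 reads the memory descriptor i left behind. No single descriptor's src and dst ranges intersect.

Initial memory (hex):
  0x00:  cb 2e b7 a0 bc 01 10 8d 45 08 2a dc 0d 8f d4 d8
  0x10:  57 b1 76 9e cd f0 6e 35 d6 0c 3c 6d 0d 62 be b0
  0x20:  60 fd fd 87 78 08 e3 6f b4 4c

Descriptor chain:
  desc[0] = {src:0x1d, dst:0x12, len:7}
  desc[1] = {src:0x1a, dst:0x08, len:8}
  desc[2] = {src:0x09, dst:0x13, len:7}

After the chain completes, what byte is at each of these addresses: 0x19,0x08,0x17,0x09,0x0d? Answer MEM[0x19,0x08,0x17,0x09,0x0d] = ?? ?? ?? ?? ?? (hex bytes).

  after D0: wrote 7B at 0x12 = 62beb060fdfd87
  after D1: wrote 8B at 0x08 = 3c6d0d62beb060fd
  after D2: wrote 7B at 0x13 = 6d0d62beb060fd
query mem[0x19]=0xfd, mem[0x08]=0x3c, mem[0x17]=0xb0, mem[0x09]=0x6d, mem[0x0d]=0xb0

MEM[0x19,0x08,0x17,0x09,0x0d] = fd 3c b0 6d b0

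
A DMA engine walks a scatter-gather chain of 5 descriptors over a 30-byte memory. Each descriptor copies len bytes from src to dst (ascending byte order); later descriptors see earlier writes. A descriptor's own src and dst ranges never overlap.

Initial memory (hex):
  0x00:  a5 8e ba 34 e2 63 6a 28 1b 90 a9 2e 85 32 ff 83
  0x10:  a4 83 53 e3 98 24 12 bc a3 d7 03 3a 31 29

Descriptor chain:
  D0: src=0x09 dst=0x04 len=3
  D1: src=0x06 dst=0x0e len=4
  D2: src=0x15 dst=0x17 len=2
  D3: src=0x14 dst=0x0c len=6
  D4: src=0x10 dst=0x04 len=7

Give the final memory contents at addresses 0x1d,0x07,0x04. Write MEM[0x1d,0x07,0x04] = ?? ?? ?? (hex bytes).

D0: mem[0x04..0x06] <- [90 a9 2e]
D1: mem[0x0e..0x11] <- [2e 28 1b 90]
D2: mem[0x17..0x18] <- [24 12]
D3: mem[0x0c..0x11] <- [98 24 12 24 12 d7]
D4: mem[0x04..0x0a] <- [12 d7 53 e3 98 24 12]
query mem[0x1d]=0x29, mem[0x07]=0xe3, mem[0x04]=0x12

MEM[0x1d,0x07,0x04] = 29 e3 12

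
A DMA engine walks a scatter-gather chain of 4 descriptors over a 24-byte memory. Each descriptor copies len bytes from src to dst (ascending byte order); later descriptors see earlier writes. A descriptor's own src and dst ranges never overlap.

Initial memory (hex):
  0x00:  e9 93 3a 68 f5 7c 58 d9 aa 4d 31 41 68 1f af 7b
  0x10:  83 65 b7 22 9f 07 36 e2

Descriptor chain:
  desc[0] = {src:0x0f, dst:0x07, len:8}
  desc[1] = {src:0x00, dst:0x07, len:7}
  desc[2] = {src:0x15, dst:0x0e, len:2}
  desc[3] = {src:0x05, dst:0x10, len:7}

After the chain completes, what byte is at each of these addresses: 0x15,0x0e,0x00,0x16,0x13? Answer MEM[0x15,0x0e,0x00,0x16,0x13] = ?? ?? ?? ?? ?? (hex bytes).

MEM[0x15,0x0e,0x00,0x16,0x13] = 68 07 e9 f5 93

  after D0: wrote 8B at 0x07 = 7b8365b7229f0736
  after D1: wrote 7B at 0x07 = e9933a68f57c58
  after D2: wrote 2B at 0x0e = 0736
  after D3: wrote 7B at 0x10 = 7c58e9933a68f5
query mem[0x15]=0x68, mem[0x0e]=0x07, mem[0x00]=0xe9, mem[0x16]=0xf5, mem[0x13]=0x93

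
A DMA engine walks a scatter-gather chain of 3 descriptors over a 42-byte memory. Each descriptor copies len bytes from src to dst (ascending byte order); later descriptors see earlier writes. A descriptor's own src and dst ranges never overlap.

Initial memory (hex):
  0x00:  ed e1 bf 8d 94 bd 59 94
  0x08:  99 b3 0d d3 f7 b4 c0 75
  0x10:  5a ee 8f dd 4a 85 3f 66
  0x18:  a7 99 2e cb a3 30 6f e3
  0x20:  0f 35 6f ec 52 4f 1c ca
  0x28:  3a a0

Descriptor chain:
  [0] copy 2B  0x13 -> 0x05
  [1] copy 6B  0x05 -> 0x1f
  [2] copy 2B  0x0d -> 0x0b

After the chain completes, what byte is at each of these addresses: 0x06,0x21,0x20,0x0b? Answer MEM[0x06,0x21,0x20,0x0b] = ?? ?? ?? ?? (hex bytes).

[0] 0x13->0x05 len=2 : dd 4a
[1] 0x05->0x1f len=6 : dd 4a 94 99 b3 0d
[2] 0x0d->0x0b len=2 : b4 c0
query mem[0x06]=0x4a, mem[0x21]=0x94, mem[0x20]=0x4a, mem[0x0b]=0xb4

MEM[0x06,0x21,0x20,0x0b] = 4a 94 4a b4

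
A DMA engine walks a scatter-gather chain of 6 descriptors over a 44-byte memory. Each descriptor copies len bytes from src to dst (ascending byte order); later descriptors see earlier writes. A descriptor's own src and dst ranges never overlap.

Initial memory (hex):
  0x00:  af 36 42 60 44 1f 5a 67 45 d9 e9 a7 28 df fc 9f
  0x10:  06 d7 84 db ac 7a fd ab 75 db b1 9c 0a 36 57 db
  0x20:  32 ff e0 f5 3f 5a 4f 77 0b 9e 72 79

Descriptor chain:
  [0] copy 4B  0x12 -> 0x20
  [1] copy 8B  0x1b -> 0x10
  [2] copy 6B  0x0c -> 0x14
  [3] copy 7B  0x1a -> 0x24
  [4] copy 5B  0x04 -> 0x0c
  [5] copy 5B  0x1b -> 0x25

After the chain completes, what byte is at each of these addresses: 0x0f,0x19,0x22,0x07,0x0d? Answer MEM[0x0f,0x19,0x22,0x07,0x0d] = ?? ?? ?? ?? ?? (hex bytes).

MEM[0x0f,0x19,0x22,0x07,0x0d] = 67 0a ac 67 1f

D0: mem[0x20..0x23] <- [84 db ac 7a]
D1: mem[0x10..0x17] <- [9c 0a 36 57 db 84 db ac]
D2: mem[0x14..0x19] <- [28 df fc 9f 9c 0a]
D3: mem[0x24..0x2a] <- [b1 9c 0a 36 57 db 84]
D4: mem[0x0c..0x10] <- [44 1f 5a 67 45]
D5: mem[0x25..0x29] <- [9c 0a 36 57 db]
query mem[0x0f]=0x67, mem[0x19]=0x0a, mem[0x22]=0xac, mem[0x07]=0x67, mem[0x0d]=0x1f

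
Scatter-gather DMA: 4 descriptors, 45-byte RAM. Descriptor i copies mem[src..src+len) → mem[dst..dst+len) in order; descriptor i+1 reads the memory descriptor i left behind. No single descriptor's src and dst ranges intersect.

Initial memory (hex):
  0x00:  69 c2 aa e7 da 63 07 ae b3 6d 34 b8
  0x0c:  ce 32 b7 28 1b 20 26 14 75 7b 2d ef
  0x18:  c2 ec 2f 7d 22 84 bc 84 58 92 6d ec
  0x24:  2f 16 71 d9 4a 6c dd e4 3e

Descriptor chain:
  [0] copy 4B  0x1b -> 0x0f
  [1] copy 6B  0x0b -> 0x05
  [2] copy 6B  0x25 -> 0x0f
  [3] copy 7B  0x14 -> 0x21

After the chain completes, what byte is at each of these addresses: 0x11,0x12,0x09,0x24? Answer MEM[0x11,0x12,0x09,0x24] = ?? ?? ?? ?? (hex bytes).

MEM[0x11,0x12,0x09,0x24] = d9 4a 7d ef

D0: mem[0x0f..0x12] <- [7d 22 84 bc]
D1: mem[0x05..0x0a] <- [b8 ce 32 b7 7d 22]
D2: mem[0x0f..0x14] <- [16 71 d9 4a 6c dd]
D3: mem[0x21..0x27] <- [dd 7b 2d ef c2 ec 2f]
query mem[0x11]=0xd9, mem[0x12]=0x4a, mem[0x09]=0x7d, mem[0x24]=0xef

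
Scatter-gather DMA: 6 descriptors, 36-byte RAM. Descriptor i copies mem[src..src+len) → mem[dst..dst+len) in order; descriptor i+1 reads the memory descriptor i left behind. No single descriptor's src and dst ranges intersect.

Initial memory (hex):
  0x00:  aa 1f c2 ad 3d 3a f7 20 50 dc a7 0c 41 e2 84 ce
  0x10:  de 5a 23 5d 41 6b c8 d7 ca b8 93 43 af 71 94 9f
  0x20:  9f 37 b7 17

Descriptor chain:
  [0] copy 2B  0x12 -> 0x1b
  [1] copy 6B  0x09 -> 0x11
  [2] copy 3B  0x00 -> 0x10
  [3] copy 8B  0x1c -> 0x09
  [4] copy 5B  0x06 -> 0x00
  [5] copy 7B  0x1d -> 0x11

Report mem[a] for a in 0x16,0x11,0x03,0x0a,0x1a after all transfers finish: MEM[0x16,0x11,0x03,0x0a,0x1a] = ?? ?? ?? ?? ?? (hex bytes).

MEM[0x16,0x11,0x03,0x0a,0x1a] = b7 71 5d 71 93

#0 dst[0x1b+2] := {0x23,0x5d}
#1 dst[0x11+6] := {0xdc,0xa7,0x0c,0x41,0xe2,0x84}
#2 dst[0x10+3] := {0xaa,0x1f,0xc2}
#3 dst[0x09+8] := {0x5d,0x71,0x94,0x9f,0x9f,0x37,0xb7,0x17}
#4 dst[0x00+5] := {0xf7,0x20,0x50,0x5d,0x71}
#5 dst[0x11+7] := {0x71,0x94,0x9f,0x9f,0x37,0xb7,0x17}
query mem[0x16]=0xb7, mem[0x11]=0x71, mem[0x03]=0x5d, mem[0x0a]=0x71, mem[0x1a]=0x93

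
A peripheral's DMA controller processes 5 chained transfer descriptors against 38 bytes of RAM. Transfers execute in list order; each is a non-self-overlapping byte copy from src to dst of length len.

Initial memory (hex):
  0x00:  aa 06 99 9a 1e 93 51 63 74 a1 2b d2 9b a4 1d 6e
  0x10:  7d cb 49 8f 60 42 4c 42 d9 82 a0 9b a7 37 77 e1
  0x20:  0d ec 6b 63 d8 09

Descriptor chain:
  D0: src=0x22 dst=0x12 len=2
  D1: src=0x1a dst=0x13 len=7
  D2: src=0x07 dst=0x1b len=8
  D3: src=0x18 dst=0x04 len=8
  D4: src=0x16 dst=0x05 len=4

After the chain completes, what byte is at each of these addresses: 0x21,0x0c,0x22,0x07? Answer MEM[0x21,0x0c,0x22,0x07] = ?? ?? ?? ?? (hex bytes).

MEM[0x21,0x0c,0x22,0x07] = a4 9b 1d e1

#0 dst[0x12+2] := {0x6b,0x63}
#1 dst[0x13+7] := {0xa0,0x9b,0xa7,0x37,0x77,0xe1,0x0d}
#2 dst[0x1b+8] := {0x63,0x74,0xa1,0x2b,0xd2,0x9b,0xa4,0x1d}
#3 dst[0x04+8] := {0xe1,0x0d,0xa0,0x63,0x74,0xa1,0x2b,0xd2}
#4 dst[0x05+4] := {0x37,0x77,0xe1,0x0d}
query mem[0x21]=0xa4, mem[0x0c]=0x9b, mem[0x22]=0x1d, mem[0x07]=0xe1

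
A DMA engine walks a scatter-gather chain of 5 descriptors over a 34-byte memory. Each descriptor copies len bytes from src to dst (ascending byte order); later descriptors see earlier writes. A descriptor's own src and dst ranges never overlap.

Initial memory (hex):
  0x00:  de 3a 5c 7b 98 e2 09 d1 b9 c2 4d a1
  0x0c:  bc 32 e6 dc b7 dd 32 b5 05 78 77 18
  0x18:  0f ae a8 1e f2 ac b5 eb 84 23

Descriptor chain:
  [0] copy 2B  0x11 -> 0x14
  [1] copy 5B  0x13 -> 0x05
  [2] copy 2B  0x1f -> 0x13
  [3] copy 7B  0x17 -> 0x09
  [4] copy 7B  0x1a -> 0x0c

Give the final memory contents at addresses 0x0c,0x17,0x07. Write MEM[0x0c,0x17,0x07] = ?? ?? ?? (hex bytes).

MEM[0x0c,0x17,0x07] = a8 18 32

  after D0: wrote 2B at 0x14 = dd32
  after D1: wrote 5B at 0x05 = b5dd327718
  after D2: wrote 2B at 0x13 = eb84
  after D3: wrote 7B at 0x09 = 180faea81ef2ac
  after D4: wrote 7B at 0x0c = a81ef2acb5eb84
query mem[0x0c]=0xa8, mem[0x17]=0x18, mem[0x07]=0x32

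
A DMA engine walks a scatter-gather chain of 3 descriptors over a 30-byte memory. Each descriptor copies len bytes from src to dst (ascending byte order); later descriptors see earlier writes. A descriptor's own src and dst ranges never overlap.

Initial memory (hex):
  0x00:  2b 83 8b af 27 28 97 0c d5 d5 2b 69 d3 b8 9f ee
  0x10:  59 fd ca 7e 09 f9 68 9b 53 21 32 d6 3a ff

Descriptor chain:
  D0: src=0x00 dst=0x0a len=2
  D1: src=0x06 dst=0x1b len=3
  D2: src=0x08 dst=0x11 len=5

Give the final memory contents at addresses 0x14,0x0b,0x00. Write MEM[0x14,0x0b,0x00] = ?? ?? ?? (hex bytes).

MEM[0x14,0x0b,0x00] = 83 83 2b

D0: mem[0x0a..0x0b] <- [2b 83]
D1: mem[0x1b..0x1d] <- [97 0c d5]
D2: mem[0x11..0x15] <- [d5 d5 2b 83 d3]
query mem[0x14]=0x83, mem[0x0b]=0x83, mem[0x00]=0x2b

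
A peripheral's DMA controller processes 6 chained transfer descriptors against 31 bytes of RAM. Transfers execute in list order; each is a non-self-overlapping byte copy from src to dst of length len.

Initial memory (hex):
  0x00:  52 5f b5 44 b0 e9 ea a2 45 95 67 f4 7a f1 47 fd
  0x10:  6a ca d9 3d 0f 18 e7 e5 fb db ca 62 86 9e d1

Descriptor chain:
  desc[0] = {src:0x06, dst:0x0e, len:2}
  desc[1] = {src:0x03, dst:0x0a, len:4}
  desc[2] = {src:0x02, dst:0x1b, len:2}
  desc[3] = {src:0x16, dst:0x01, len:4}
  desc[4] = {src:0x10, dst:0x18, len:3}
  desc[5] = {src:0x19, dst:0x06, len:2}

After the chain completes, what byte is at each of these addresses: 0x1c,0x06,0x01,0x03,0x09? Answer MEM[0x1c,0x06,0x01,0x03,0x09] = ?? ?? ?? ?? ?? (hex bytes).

MEM[0x1c,0x06,0x01,0x03,0x09] = 44 ca e7 fb 95

  after D0: wrote 2B at 0x0e = eaa2
  after D1: wrote 4B at 0x0a = 44b0e9ea
  after D2: wrote 2B at 0x1b = b544
  after D3: wrote 4B at 0x01 = e7e5fbdb
  after D4: wrote 3B at 0x18 = 6acad9
  after D5: wrote 2B at 0x06 = cad9
query mem[0x1c]=0x44, mem[0x06]=0xca, mem[0x01]=0xe7, mem[0x03]=0xfb, mem[0x09]=0x95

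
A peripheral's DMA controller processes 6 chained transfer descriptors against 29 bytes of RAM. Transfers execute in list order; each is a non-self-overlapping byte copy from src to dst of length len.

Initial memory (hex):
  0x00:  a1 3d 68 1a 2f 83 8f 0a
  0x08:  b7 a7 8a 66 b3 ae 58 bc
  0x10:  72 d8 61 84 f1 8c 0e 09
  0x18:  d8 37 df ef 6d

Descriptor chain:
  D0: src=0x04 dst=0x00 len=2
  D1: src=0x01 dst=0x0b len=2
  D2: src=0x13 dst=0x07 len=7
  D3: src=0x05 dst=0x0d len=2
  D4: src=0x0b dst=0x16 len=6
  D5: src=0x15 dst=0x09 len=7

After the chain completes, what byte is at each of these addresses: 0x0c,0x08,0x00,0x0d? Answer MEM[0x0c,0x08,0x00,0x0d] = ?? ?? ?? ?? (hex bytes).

MEM[0x0c,0x08,0x00,0x0d] = 83 f1 2f 8f

#0 dst[0x00+2] := {0x2f,0x83}
#1 dst[0x0b+2] := {0x83,0x68}
#2 dst[0x07+7] := {0x84,0xf1,0x8c,0x0e,0x09,0xd8,0x37}
#3 dst[0x0d+2] := {0x83,0x8f}
#4 dst[0x16+6] := {0x09,0xd8,0x83,0x8f,0xbc,0x72}
#5 dst[0x09+7] := {0x8c,0x09,0xd8,0x83,0x8f,0xbc,0x72}
query mem[0x0c]=0x83, mem[0x08]=0xf1, mem[0x00]=0x2f, mem[0x0d]=0x8f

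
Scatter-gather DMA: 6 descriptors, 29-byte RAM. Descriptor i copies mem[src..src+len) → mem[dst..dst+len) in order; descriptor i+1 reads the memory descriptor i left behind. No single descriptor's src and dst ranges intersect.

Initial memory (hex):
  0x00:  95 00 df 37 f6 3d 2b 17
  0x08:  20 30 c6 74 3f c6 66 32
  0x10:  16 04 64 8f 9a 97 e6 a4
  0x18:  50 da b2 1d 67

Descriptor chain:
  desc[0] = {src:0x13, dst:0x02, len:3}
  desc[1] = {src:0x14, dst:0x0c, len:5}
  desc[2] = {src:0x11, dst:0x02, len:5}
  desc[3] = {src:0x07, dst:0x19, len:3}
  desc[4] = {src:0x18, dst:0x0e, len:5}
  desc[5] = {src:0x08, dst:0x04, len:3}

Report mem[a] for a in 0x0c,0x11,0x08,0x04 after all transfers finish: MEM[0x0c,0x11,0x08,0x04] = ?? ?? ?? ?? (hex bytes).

MEM[0x0c,0x11,0x08,0x04] = 9a 30 20 20

D0: mem[0x02..0x04] <- [8f 9a 97]
D1: mem[0x0c..0x10] <- [9a 97 e6 a4 50]
D2: mem[0x02..0x06] <- [04 64 8f 9a 97]
D3: mem[0x19..0x1b] <- [17 20 30]
D4: mem[0x0e..0x12] <- [50 17 20 30 67]
D5: mem[0x04..0x06] <- [20 30 c6]
query mem[0x0c]=0x9a, mem[0x11]=0x30, mem[0x08]=0x20, mem[0x04]=0x20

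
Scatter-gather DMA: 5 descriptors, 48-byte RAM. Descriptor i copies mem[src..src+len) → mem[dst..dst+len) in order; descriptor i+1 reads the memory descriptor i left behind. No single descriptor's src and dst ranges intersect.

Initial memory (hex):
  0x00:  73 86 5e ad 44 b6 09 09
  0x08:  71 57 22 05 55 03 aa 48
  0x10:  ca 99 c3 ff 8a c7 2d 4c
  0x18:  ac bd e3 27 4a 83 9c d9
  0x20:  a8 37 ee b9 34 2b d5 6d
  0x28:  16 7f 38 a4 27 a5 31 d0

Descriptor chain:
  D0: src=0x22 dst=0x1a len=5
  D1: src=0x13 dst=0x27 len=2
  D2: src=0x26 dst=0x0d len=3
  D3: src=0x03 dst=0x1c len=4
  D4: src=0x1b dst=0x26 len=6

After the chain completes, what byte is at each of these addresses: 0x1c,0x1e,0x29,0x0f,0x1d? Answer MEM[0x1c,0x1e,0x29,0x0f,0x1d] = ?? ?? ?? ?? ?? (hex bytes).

D0: mem[0x1a..0x1e] <- [ee b9 34 2b d5]
D1: mem[0x27..0x28] <- [ff 8a]
D2: mem[0x0d..0x0f] <- [d5 ff 8a]
D3: mem[0x1c..0x1f] <- [ad 44 b6 09]
D4: mem[0x26..0x2b] <- [b9 ad 44 b6 09 a8]
query mem[0x1c]=0xad, mem[0x1e]=0xb6, mem[0x29]=0xb6, mem[0x0f]=0x8a, mem[0x1d]=0x44

MEM[0x1c,0x1e,0x29,0x0f,0x1d] = ad b6 b6 8a 44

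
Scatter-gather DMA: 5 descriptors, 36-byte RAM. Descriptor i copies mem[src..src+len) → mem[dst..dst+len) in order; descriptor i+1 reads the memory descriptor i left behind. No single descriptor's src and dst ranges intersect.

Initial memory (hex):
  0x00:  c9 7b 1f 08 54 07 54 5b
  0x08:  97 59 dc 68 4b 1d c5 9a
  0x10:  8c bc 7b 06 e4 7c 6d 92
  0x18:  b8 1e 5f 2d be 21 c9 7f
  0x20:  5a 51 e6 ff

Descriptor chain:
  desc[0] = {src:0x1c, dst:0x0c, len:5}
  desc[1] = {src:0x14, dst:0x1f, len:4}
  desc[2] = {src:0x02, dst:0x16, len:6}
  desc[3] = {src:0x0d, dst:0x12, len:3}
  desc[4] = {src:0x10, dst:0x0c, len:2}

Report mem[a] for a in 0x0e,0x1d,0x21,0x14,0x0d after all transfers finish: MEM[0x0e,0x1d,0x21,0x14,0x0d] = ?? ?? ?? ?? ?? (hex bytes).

  after D0: wrote 5B at 0x0c = be21c97f5a
  after D1: wrote 4B at 0x1f = e47c6d92
  after D2: wrote 6B at 0x16 = 1f085407545b
  after D3: wrote 3B at 0x12 = 21c97f
  after D4: wrote 2B at 0x0c = 5abc
query mem[0x0e]=0xc9, mem[0x1d]=0x21, mem[0x21]=0x6d, mem[0x14]=0x7f, mem[0x0d]=0xbc

MEM[0x0e,0x1d,0x21,0x14,0x0d] = c9 21 6d 7f bc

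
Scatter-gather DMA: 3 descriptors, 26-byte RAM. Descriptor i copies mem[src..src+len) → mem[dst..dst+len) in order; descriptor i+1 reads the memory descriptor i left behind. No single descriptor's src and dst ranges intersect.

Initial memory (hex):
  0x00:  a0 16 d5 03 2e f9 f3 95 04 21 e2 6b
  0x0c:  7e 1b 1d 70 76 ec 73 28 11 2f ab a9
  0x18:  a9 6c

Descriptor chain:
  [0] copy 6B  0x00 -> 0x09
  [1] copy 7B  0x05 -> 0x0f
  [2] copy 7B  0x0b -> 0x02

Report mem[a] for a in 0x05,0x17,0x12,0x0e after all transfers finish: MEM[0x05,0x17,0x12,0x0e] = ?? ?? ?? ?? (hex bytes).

D0: mem[0x09..0x0e] <- [a0 16 d5 03 2e f9]
D1: mem[0x0f..0x15] <- [f9 f3 95 04 a0 16 d5]
D2: mem[0x02..0x08] <- [d5 03 2e f9 f9 f3 95]
query mem[0x05]=0xf9, mem[0x17]=0xa9, mem[0x12]=0x04, mem[0x0e]=0xf9

MEM[0x05,0x17,0x12,0x0e] = f9 a9 04 f9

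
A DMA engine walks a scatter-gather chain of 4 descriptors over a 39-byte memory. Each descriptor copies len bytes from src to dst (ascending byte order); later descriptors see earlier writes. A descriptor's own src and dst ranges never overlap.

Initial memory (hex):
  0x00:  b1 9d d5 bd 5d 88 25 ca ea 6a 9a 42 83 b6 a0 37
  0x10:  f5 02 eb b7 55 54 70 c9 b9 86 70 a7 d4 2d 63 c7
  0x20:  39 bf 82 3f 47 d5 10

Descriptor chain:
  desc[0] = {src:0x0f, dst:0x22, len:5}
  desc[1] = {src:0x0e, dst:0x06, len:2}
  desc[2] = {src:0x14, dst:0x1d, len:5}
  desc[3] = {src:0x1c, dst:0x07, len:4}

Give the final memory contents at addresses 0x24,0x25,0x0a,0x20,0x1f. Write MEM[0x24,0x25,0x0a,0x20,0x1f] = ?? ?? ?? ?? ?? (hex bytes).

MEM[0x24,0x25,0x0a,0x20,0x1f] = 02 eb 70 c9 70

#0 dst[0x22+5] := {0x37,0xf5,0x02,0xeb,0xb7}
#1 dst[0x06+2] := {0xa0,0x37}
#2 dst[0x1d+5] := {0x55,0x54,0x70,0xc9,0xb9}
#3 dst[0x07+4] := {0xd4,0x55,0x54,0x70}
query mem[0x24]=0x02, mem[0x25]=0xeb, mem[0x0a]=0x70, mem[0x20]=0xc9, mem[0x1f]=0x70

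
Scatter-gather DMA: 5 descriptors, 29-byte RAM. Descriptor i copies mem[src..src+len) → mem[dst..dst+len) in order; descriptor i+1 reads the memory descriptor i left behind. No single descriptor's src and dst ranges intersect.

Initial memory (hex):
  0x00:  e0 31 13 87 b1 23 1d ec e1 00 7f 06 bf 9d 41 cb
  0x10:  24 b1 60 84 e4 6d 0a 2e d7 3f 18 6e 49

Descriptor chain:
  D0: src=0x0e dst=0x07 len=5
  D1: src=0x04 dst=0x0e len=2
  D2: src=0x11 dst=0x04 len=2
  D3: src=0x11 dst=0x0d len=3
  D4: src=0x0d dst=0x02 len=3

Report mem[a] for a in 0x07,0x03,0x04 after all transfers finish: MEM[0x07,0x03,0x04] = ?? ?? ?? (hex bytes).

MEM[0x07,0x03,0x04] = 41 60 84

  after D0: wrote 5B at 0x07 = 41cb24b160
  after D1: wrote 2B at 0x0e = b123
  after D2: wrote 2B at 0x04 = b160
  after D3: wrote 3B at 0x0d = b16084
  after D4: wrote 3B at 0x02 = b16084
query mem[0x07]=0x41, mem[0x03]=0x60, mem[0x04]=0x84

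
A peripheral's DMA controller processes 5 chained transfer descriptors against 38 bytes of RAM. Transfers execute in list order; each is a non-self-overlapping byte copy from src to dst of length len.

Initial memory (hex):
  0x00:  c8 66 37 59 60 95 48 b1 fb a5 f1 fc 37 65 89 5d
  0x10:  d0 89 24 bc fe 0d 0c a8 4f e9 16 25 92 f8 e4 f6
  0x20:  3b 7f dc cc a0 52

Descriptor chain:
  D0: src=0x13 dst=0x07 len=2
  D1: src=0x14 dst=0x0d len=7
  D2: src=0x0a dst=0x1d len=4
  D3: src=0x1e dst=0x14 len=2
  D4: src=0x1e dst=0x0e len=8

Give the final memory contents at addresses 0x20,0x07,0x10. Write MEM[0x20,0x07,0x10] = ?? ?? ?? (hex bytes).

D0: mem[0x07..0x08] <- [bc fe]
D1: mem[0x0d..0x13] <- [fe 0d 0c a8 4f e9 16]
D2: mem[0x1d..0x20] <- [f1 fc 37 fe]
D3: mem[0x14..0x15] <- [fc 37]
D4: mem[0x0e..0x15] <- [fc 37 fe 7f dc cc a0 52]
query mem[0x20]=0xfe, mem[0x07]=0xbc, mem[0x10]=0xfe

MEM[0x20,0x07,0x10] = fe bc fe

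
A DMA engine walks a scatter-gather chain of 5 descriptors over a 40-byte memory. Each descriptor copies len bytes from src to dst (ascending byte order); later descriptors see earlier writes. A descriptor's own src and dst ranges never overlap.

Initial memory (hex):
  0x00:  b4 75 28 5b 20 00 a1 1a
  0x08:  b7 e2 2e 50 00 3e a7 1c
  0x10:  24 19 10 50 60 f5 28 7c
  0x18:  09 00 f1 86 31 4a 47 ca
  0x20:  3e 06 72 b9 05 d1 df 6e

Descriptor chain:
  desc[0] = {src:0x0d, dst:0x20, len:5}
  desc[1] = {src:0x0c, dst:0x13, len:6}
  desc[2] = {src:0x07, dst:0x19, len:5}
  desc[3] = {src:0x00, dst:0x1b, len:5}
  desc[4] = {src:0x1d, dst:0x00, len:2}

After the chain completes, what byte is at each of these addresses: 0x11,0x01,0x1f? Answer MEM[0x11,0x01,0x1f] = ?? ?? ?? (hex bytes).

MEM[0x11,0x01,0x1f] = 19 5b 20

D0: mem[0x20..0x24] <- [3e a7 1c 24 19]
D1: mem[0x13..0x18] <- [00 3e a7 1c 24 19]
D2: mem[0x19..0x1d] <- [1a b7 e2 2e 50]
D3: mem[0x1b..0x1f] <- [b4 75 28 5b 20]
D4: mem[0x00..0x01] <- [28 5b]
query mem[0x11]=0x19, mem[0x01]=0x5b, mem[0x1f]=0x20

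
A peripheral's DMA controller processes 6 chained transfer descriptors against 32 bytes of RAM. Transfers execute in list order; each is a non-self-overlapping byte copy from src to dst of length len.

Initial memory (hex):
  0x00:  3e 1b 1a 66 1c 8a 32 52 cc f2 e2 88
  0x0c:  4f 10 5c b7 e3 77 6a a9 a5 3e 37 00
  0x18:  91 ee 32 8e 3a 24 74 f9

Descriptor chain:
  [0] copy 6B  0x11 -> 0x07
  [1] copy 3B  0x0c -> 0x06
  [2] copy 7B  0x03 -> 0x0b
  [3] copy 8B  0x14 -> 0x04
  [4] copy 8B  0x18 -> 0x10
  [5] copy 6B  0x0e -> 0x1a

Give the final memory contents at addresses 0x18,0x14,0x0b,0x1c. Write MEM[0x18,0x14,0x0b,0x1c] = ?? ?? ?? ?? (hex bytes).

[0] 0x11->0x07 len=6 : 77 6a a9 a5 3e 37
[1] 0x0c->0x06 len=3 : 37 10 5c
[2] 0x03->0x0b len=7 : 66 1c 8a 37 10 5c a9
[3] 0x14->0x04 len=8 : a5 3e 37 00 91 ee 32 8e
[4] 0x18->0x10 len=8 : 91 ee 32 8e 3a 24 74 f9
[5] 0x0e->0x1a len=6 : 37 10 91 ee 32 8e
query mem[0x18]=0x91, mem[0x14]=0x3a, mem[0x0b]=0x8e, mem[0x1c]=0x91

MEM[0x18,0x14,0x0b,0x1c] = 91 3a 8e 91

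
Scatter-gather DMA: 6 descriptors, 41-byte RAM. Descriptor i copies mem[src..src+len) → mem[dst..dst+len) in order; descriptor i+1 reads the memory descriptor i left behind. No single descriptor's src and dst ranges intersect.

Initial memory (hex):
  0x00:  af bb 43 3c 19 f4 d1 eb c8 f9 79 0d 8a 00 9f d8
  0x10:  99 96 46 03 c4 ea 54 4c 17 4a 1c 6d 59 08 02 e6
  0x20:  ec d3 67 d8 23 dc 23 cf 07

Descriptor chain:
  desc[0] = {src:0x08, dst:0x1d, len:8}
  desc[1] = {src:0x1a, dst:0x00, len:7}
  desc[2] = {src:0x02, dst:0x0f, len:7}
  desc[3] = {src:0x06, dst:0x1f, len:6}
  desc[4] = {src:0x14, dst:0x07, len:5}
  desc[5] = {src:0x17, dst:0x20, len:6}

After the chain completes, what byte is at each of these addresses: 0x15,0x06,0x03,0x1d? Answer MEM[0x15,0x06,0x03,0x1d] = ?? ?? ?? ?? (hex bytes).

MEM[0x15,0x06,0x03,0x1d] = c8 0d c8 c8

#0 dst[0x1d+8] := {0xc8,0xf9,0x79,0x0d,0x8a,0x00,0x9f,0xd8}
#1 dst[0x00+7] := {0x1c,0x6d,0x59,0xc8,0xf9,0x79,0x0d}
#2 dst[0x0f+7] := {0x59,0xc8,0xf9,0x79,0x0d,0xeb,0xc8}
#3 dst[0x1f+6] := {0x0d,0xeb,0xc8,0xf9,0x79,0x0d}
#4 dst[0x07+5] := {0xeb,0xc8,0x54,0x4c,0x17}
#5 dst[0x20+6] := {0x4c,0x17,0x4a,0x1c,0x6d,0x59}
query mem[0x15]=0xc8, mem[0x06]=0x0d, mem[0x03]=0xc8, mem[0x1d]=0xc8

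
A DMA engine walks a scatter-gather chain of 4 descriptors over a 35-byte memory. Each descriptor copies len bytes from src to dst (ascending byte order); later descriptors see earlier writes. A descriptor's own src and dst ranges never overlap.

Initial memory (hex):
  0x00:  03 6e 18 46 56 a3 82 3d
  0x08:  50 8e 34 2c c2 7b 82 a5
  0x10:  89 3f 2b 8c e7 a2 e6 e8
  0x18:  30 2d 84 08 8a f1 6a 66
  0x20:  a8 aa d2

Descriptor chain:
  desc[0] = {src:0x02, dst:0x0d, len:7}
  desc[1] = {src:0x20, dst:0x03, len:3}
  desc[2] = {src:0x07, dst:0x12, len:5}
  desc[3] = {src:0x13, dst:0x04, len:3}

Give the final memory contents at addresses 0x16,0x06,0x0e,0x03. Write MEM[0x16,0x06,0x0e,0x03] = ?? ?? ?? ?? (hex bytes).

MEM[0x16,0x06,0x0e,0x03] = 2c 34 46 a8

[0] 0x02->0x0d len=7 : 18 46 56 a3 82 3d 50
[1] 0x20->0x03 len=3 : a8 aa d2
[2] 0x07->0x12 len=5 : 3d 50 8e 34 2c
[3] 0x13->0x04 len=3 : 50 8e 34
query mem[0x16]=0x2c, mem[0x06]=0x34, mem[0x0e]=0x46, mem[0x03]=0xa8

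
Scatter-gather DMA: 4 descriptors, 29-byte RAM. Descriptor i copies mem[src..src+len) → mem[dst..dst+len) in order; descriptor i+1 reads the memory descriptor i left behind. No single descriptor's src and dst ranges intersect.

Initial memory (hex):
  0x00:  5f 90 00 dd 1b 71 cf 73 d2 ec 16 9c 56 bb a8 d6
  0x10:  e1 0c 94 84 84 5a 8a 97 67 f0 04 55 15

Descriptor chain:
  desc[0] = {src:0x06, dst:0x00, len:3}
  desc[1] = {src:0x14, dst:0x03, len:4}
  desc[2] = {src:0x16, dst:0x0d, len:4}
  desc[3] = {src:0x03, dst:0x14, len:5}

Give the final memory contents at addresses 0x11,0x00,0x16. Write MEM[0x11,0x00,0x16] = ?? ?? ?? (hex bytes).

D0: mem[0x00..0x02] <- [cf 73 d2]
D1: mem[0x03..0x06] <- [84 5a 8a 97]
D2: mem[0x0d..0x10] <- [8a 97 67 f0]
D3: mem[0x14..0x18] <- [84 5a 8a 97 73]
query mem[0x11]=0x0c, mem[0x00]=0xcf, mem[0x16]=0x8a

MEM[0x11,0x00,0x16] = 0c cf 8a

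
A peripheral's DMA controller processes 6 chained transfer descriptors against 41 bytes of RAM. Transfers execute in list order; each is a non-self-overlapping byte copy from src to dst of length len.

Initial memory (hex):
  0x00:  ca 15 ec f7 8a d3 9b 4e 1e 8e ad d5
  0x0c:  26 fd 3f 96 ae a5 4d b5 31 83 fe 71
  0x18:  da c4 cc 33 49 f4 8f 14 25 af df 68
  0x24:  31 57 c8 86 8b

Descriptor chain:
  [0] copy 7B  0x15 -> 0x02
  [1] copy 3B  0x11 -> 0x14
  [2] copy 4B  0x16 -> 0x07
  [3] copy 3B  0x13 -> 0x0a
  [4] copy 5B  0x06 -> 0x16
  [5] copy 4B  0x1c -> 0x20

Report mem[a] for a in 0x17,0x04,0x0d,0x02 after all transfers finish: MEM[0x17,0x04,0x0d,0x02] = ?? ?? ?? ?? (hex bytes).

MEM[0x17,0x04,0x0d,0x02] = b5 71 fd 83

#0 dst[0x02+7] := {0x83,0xfe,0x71,0xda,0xc4,0xcc,0x33}
#1 dst[0x14+3] := {0xa5,0x4d,0xb5}
#2 dst[0x07+4] := {0xb5,0x71,0xda,0xc4}
#3 dst[0x0a+3] := {0xb5,0xa5,0x4d}
#4 dst[0x16+5] := {0xc4,0xb5,0x71,0xda,0xb5}
#5 dst[0x20+4] := {0x49,0xf4,0x8f,0x14}
query mem[0x17]=0xb5, mem[0x04]=0x71, mem[0x0d]=0xfd, mem[0x02]=0x83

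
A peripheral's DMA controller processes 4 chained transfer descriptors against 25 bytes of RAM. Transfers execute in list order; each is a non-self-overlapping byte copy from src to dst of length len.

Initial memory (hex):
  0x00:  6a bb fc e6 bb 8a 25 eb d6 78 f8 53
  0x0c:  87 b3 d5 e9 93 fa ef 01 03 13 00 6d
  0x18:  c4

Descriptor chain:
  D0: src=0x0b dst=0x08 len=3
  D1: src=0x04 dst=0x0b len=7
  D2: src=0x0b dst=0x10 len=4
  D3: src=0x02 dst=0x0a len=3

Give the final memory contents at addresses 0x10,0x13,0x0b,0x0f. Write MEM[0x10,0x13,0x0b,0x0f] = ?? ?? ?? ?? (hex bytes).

MEM[0x10,0x13,0x0b,0x0f] = bb eb e6 53

[0] 0x0b->0x08 len=3 : 53 87 b3
[1] 0x04->0x0b len=7 : bb 8a 25 eb 53 87 b3
[2] 0x0b->0x10 len=4 : bb 8a 25 eb
[3] 0x02->0x0a len=3 : fc e6 bb
query mem[0x10]=0xbb, mem[0x13]=0xeb, mem[0x0b]=0xe6, mem[0x0f]=0x53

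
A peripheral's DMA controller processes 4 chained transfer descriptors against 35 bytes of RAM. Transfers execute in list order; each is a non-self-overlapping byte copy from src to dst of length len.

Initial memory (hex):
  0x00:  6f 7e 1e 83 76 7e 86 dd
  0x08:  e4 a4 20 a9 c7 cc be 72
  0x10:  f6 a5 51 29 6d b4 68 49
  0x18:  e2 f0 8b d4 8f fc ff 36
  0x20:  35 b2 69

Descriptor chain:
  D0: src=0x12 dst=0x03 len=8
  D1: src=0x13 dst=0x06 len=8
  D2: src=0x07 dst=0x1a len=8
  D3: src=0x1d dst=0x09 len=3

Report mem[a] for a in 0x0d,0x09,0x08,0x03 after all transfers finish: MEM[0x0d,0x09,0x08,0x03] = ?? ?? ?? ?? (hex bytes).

[0] 0x12->0x03 len=8 : 51 29 6d b4 68 49 e2 f0
[1] 0x13->0x06 len=8 : 29 6d b4 68 49 e2 f0 8b
[2] 0x07->0x1a len=8 : 6d b4 68 49 e2 f0 8b be
[3] 0x1d->0x09 len=3 : 49 e2 f0
query mem[0x0d]=0x8b, mem[0x09]=0x49, mem[0x08]=0xb4, mem[0x03]=0x51

MEM[0x0d,0x09,0x08,0x03] = 8b 49 b4 51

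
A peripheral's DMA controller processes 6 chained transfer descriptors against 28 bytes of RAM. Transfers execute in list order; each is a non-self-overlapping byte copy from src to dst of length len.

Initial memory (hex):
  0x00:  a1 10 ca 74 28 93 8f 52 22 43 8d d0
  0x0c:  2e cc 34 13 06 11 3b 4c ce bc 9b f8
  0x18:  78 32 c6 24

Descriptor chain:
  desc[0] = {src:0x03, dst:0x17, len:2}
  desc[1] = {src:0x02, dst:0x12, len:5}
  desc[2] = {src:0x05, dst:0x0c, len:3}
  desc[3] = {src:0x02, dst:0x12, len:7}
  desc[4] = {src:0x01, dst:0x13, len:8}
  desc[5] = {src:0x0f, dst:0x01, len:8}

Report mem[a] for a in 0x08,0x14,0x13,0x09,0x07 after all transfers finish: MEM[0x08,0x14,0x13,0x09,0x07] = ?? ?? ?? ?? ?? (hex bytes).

[0] 0x03->0x17 len=2 : 74 28
[1] 0x02->0x12 len=5 : ca 74 28 93 8f
[2] 0x05->0x0c len=3 : 93 8f 52
[3] 0x02->0x12 len=7 : ca 74 28 93 8f 52 22
[4] 0x01->0x13 len=8 : 10 ca 74 28 93 8f 52 22
[5] 0x0f->0x01 len=8 : 13 06 11 ca 10 ca 74 28
query mem[0x08]=0x28, mem[0x14]=0xca, mem[0x13]=0x10, mem[0x09]=0x43, mem[0x07]=0x74

MEM[0x08,0x14,0x13,0x09,0x07] = 28 ca 10 43 74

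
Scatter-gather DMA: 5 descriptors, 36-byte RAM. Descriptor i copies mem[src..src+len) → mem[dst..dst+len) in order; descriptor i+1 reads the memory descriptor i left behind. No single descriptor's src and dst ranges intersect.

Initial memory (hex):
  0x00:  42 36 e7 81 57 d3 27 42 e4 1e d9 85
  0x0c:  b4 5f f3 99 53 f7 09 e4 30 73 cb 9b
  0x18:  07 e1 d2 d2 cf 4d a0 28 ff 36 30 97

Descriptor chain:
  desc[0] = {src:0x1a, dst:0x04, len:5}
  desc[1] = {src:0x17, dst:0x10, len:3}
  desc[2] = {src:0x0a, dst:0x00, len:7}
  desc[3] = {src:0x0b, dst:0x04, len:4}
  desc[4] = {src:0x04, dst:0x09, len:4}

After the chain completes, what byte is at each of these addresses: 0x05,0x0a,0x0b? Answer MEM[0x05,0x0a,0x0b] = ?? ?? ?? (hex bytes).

#0 dst[0x04+5] := {0xd2,0xd2,0xcf,0x4d,0xa0}
#1 dst[0x10+3] := {0x9b,0x07,0xe1}
#2 dst[0x00+7] := {0xd9,0x85,0xb4,0x5f,0xf3,0x99,0x9b}
#3 dst[0x04+4] := {0x85,0xb4,0x5f,0xf3}
#4 dst[0x09+4] := {0x85,0xb4,0x5f,0xf3}
query mem[0x05]=0xb4, mem[0x0a]=0xb4, mem[0x0b]=0x5f

MEM[0x05,0x0a,0x0b] = b4 b4 5f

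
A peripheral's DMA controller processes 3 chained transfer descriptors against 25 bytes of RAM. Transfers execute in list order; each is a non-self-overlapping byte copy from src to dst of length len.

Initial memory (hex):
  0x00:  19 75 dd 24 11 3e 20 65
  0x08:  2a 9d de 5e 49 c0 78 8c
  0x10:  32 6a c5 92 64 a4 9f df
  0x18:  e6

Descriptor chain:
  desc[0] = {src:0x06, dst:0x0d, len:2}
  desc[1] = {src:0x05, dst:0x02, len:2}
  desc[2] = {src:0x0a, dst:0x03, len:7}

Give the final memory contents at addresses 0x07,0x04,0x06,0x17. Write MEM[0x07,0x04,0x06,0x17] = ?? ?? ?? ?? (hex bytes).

[0] 0x06->0x0d len=2 : 20 65
[1] 0x05->0x02 len=2 : 3e 20
[2] 0x0a->0x03 len=7 : de 5e 49 20 65 8c 32
query mem[0x07]=0x65, mem[0x04]=0x5e, mem[0x06]=0x20, mem[0x17]=0xdf

MEM[0x07,0x04,0x06,0x17] = 65 5e 20 df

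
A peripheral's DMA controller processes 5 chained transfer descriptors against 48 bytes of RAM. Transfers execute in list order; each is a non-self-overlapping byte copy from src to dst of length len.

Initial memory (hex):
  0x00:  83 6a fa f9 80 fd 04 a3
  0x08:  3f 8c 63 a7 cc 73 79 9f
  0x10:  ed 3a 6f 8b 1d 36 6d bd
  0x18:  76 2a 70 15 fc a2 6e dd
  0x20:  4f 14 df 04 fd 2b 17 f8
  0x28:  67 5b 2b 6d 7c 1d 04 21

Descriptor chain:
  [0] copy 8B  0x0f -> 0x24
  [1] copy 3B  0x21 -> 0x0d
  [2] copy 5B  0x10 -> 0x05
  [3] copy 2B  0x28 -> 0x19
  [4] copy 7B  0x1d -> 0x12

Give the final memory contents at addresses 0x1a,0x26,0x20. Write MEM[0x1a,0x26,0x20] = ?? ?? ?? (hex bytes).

D0: mem[0x24..0x2b] <- [9f ed 3a 6f 8b 1d 36 6d]
D1: mem[0x0d..0x0f] <- [14 df 04]
D2: mem[0x05..0x09] <- [ed 3a 6f 8b 1d]
D3: mem[0x19..0x1a] <- [8b 1d]
D4: mem[0x12..0x18] <- [a2 6e dd 4f 14 df 04]
query mem[0x1a]=0x1d, mem[0x26]=0x3a, mem[0x20]=0x4f

MEM[0x1a,0x26,0x20] = 1d 3a 4f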